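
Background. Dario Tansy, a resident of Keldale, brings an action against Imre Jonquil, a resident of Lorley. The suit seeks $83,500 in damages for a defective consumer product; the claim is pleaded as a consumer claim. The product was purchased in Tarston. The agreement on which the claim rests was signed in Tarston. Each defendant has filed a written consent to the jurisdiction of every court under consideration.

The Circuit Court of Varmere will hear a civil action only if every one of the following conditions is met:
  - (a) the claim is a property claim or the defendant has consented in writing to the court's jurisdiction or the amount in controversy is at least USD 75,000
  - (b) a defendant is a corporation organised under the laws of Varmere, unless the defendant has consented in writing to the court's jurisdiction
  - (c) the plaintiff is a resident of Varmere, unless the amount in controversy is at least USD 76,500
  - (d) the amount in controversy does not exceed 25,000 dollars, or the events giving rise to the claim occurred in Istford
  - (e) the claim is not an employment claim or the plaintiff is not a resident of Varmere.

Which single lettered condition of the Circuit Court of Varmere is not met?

(d)

The Circuit Court of Varmere:
  (a) Every defendant has filed written consent, so this disjunct is met. Condition met.
  (b) No defendant is a corporation. However, every defendant has filed written consent, so the 'unless' proviso supplies this condition. Satisfied.
  (c) The plaintiff resides in Keldale, not Varmere. But the amount in controversy is $83,500, which meets the USD 76,500 floor, and the 'unless' clause therefore excuses the requirement. Condition met.
  (d) The amount in controversy is 83,500 dollars, above the USD 25,000 ceiling; the operative events occurred in Tarston, not Istford — no alternative holds. Not satisfied.
  (e) The claim is a consumer claim, not an employment claim — that alternative is enough. Condition met.
Only condition (d) fails.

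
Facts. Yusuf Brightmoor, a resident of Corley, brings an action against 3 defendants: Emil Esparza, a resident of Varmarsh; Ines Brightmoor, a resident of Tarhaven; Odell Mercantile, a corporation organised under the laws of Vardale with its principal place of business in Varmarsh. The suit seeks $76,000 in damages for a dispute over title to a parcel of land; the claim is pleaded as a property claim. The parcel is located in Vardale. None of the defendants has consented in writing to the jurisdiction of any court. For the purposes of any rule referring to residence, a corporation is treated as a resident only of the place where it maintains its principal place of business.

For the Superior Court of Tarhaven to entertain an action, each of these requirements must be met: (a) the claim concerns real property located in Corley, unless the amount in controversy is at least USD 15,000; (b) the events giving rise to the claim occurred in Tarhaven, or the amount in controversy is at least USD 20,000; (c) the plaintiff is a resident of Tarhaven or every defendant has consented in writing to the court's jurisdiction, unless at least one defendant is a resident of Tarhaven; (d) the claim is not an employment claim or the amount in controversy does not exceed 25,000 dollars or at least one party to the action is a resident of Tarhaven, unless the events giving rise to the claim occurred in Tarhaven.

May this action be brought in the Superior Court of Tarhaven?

Yes

The Superior Court of Tarhaven:
  (a) The property lies in Vardale, not Corley. But the amount in controversy is 76,000 dollars, which meets the $15,000 floor, and the 'unless' clause therefore excuses the requirement. Met.
  (b) The amount in controversy is $76,000, which meets the USD 20,000 floor, which satisfies one of the alternatives. Condition met.
  (c) The plaintiff resides in Corley, not Tarhaven; no such written consent has been filed — no alternative holds. But Ines Brightmoor resides in Tarhaven, and the 'unless' clause therefore excuses the requirement. Condition met.
  (d) The claim is a property claim, not an employment claim, which satisfies one of the alternatives. Satisfied.
  → All conditions met; jurisdiction exists.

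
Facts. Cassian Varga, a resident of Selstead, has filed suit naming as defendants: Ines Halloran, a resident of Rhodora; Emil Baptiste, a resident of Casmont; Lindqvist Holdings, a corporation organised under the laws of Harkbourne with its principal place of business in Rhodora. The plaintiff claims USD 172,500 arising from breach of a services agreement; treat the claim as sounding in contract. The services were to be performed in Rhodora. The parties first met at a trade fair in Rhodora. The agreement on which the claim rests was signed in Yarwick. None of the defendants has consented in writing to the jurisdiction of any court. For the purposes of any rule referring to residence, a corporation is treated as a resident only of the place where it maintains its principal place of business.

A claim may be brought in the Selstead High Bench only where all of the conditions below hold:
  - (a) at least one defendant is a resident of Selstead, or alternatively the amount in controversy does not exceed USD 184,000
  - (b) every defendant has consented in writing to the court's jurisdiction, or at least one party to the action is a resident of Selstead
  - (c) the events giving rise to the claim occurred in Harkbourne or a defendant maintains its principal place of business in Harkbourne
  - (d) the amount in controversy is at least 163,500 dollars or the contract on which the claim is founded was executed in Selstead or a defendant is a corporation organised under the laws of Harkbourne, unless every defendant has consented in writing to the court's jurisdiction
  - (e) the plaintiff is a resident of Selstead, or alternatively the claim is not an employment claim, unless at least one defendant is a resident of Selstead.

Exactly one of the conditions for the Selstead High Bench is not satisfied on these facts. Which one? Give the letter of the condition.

The Selstead High Bench:
  (a) The amount in controversy is USD 172,500, within the 184,000 dollars ceiling — that alternative is enough. Met.
  (b) Cassian Varga resides in Selstead — that alternative is enough. Condition met.
  (c) The operative events occurred in Rhodora, not Harkbourne; the corporate defendant(s) have their principal place of business in Rhodora, not Harkbourne — every alternative fails. Not met.
  (d) The amount in controversy is 172,500 dollars, which meets the $163,500 floor — that alternative is enough. Met.
  (e) The plaintiff resides in Selstead, which satisfies one of the alternatives. Met.
Only condition (c) fails.

(c)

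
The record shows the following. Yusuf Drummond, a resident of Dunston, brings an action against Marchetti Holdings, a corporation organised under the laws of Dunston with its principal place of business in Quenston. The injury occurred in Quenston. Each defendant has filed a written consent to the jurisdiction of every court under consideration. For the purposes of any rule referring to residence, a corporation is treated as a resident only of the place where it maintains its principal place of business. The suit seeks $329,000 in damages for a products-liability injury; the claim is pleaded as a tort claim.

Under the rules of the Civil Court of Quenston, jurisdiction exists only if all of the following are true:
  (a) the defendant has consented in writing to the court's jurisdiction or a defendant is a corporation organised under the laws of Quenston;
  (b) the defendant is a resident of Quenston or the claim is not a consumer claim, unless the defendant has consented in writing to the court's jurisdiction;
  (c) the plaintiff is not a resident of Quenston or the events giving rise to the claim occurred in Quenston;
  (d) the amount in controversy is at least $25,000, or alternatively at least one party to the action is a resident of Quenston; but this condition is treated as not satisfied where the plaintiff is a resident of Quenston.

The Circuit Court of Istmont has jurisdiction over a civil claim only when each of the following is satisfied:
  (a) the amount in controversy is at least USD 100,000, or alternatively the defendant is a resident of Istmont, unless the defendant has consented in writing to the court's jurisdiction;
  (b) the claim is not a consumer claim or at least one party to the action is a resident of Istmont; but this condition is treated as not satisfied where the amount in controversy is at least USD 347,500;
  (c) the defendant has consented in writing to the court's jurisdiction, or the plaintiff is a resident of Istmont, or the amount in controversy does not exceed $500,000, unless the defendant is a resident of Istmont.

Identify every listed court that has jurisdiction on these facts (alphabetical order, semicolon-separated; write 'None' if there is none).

the Circuit Court of Istmont; the Civil Court of Quenston

The Civil Court of Quenston:
  (a) Every defendant has filed written consent, which satisfies one of the alternatives. Satisfied.
  (b) The defendant resides in Quenston, so one alternative holds. Condition met.
  (c) The plaintiff resides in Dunston, which is not Quenston — that alternative is enough. Satisfied.
  (d) The amount in controversy is $329,000, which meets the 25,000 dollars floor, so one alternative holds. And the carve-out is inapplicable — the plaintiff resides in Dunston, not Quenston. Condition met.
  → Jurisdiction lies.
The Circuit Court of Istmont:
  (a) The amount in controversy is USD 329,000, which meets the $100,000 floor, so this disjunct is met. Satisfied.
  (b) The claim is a tort claim, not a consumer claim — that alternative is enough. The exception is not triggered, since the amount in controversy is 329,000 dollars, below the $347,500 floor. Met.
  (c) Every defendant has filed written consent — that alternative is enough. Condition met.
  → Jurisdiction lies.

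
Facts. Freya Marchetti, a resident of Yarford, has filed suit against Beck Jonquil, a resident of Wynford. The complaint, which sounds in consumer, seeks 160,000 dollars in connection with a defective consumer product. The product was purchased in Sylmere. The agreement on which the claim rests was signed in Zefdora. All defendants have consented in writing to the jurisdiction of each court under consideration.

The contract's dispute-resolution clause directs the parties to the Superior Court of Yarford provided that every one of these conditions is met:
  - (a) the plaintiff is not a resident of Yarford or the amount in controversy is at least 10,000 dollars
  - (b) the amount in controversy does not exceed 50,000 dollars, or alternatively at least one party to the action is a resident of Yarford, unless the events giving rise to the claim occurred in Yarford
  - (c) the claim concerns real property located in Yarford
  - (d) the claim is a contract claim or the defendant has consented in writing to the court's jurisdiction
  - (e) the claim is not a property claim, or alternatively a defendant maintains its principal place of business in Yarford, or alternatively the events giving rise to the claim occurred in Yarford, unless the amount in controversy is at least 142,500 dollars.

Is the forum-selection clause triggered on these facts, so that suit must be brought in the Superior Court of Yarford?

No

The Superior Court of Yarford:
  (a) The amount in controversy is 160,000 dollars, which meets the USD 10,000 floor, which satisfies one of the alternatives. Condition met.
  (b) Freya Marchetti resides in Yarford, which satisfies one of the alternatives. Condition met.
  (c) The claim does not concern real property. Fails.
  (d) Every defendant has filed written consent — that alternative is enough. Satisfied.
  (e) The claim is a consumer claim, not a property claim — that alternative is enough. Met.
  → Forum clause is not triggered.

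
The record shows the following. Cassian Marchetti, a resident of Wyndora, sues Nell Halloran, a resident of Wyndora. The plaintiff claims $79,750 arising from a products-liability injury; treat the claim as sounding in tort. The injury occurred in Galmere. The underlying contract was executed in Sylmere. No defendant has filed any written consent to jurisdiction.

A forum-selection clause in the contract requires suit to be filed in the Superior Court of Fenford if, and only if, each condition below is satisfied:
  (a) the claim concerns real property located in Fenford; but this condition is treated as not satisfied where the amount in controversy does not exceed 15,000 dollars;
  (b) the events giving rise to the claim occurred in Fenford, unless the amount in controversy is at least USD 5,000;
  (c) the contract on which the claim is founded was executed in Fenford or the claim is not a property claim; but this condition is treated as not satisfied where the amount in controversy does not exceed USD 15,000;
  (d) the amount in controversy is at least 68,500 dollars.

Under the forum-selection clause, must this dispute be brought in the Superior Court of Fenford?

The Superior Court of Fenford:
  (a) The claim does not concern real property. Not met.
  (b) The operative events occurred in Galmere, not Fenford. The proviso rescues it, though: the amount in controversy is USD 79,750, which meets the USD 5,000 floor. Condition met.
  (c) The claim is a tort claim, not a property claim — that alternative is enough. The carve-out does not apply: the amount in controversy is 79,750 dollars, above the USD 15,000 ceiling. Met.
  (d) The amount in controversy is 79,750 dollars, which meets the USD 68,500 floor. Condition met.
  → The clause does not apply.

No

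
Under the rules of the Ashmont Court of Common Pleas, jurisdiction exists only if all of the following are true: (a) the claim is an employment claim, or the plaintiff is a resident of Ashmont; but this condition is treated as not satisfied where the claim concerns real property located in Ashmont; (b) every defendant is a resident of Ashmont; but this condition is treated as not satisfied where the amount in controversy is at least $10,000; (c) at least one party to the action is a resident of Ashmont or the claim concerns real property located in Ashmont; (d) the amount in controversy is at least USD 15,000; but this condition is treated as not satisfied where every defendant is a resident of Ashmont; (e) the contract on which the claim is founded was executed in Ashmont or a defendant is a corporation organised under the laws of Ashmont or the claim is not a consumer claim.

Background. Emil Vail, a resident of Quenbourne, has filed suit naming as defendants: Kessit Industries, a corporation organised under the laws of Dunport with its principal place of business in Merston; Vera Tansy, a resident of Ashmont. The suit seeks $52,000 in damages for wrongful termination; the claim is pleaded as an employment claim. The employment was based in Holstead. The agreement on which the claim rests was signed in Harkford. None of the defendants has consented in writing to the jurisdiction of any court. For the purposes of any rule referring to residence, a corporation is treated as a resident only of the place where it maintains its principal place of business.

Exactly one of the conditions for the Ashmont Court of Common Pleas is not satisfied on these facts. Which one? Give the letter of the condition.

The Ashmont Court of Common Pleas:
  (a) The claim is an employment claim, so this disjunct is met. The exception is not triggered, since the claim does not concern real property. Satisfied.
  (b) The defendants reside as follows — Kessit Industries in Merston, Vera Tansy in Ashmont — not all in Ashmont. Not met.
  (c) Vera Tansy resides in Ashmont, so this disjunct is met. Condition met.
  (d) The amount in controversy is $52,000, which meets the USD 15,000 floor. The exception is not triggered, since the defendants reside as follows — Kessit Industries in Merston, Vera Tansy in Ashmont — not all in Ashmont. Met.
  (e) The claim is an employment claim, not a consumer claim, which satisfies one of the alternatives. Condition met.
Only condition (b) fails.

(b)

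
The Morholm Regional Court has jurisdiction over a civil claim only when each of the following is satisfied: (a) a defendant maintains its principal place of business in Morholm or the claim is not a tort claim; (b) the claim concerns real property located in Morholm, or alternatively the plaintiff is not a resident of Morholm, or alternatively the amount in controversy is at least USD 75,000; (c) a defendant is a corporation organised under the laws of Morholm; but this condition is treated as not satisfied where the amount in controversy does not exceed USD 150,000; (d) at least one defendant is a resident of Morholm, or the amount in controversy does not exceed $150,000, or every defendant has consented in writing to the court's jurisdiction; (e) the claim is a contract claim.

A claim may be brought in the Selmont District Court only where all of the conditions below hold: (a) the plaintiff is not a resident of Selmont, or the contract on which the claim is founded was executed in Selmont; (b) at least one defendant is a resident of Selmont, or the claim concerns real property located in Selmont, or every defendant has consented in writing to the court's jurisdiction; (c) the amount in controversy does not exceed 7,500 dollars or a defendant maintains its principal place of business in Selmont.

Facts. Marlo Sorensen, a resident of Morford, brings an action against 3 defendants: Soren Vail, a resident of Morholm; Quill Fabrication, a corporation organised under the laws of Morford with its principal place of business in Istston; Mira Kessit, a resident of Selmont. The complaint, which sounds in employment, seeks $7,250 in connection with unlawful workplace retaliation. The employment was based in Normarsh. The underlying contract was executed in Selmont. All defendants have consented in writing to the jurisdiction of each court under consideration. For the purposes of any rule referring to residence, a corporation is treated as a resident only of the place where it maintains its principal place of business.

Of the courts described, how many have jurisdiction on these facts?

The Morholm Regional Court:
  (a) The claim is an employment claim, not a tort claim — that alternative is enough. Condition met.
  (b) The plaintiff resides in Morford, which is not Morholm, which satisfies one of the alternatives. Met.
  (c) The corporate defendant(s) are organised in Morford, not Morholm. Not met.
  (d) Soren Vail resides in Morholm, so one alternative holds. Condition met.
  (e) The claim is an employment claim, not a contract claim. Condition not met.
  → No jurisdiction.
The Selmont District Court:
  (a) The plaintiff resides in Morford, which is not Selmont, so one alternative holds. Satisfied.
  (b) Mira Kessit resides in Selmont — that alternative is enough. Condition met.
  (c) The amount in controversy is USD 7,250, within the $7,500 ceiling — that alternative is enough. Satisfied.
  → The court has jurisdiction.
Courts with jurisdiction: the Selmont District Court — 1 in total.

1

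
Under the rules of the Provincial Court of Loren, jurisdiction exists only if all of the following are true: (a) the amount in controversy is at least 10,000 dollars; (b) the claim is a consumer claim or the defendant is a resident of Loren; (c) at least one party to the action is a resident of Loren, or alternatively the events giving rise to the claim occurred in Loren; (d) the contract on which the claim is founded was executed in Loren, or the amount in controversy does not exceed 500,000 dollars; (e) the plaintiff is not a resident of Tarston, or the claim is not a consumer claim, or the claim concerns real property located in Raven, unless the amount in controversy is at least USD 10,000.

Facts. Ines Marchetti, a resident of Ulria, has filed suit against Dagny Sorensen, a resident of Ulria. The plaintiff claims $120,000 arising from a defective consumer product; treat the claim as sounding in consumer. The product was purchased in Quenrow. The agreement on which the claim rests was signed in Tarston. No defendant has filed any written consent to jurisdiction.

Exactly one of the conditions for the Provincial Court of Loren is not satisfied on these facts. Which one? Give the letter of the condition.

The Provincial Court of Loren:
  (a) The amount in controversy is 120,000 dollars, which meets the 10,000 dollars floor. Met.
  (b) The claim is a consumer claim — that alternative is enough. Met.
  (c) No party resides in Loren; the operative events occurred in Quenrow, not Loren — none of the alternatives is met. Condition not met.
  (d) The amount in controversy is 120,000 dollars, within the USD 500,000 ceiling, so one alternative holds. Met.
  (e) The plaintiff resides in Ulria, which is not Tarston, so one alternative holds. Met.
Only condition (c) fails.

(c)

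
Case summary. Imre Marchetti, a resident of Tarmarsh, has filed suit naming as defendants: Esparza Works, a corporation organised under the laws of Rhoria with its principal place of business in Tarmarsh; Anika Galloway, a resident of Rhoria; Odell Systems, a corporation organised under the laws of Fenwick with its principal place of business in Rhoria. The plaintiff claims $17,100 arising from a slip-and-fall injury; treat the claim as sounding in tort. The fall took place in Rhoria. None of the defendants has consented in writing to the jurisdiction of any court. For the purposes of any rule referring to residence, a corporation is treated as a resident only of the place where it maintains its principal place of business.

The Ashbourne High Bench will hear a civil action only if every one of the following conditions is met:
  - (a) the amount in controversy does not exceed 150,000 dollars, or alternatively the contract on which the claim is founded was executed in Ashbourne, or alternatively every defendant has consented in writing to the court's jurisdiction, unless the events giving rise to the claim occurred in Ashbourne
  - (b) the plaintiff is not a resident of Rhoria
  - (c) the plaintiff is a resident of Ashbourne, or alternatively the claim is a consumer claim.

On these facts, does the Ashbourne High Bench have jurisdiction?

The Ashbourne High Bench:
  (a) The amount in controversy is $17,100, within the 150,000 dollars ceiling, so one alternative holds. Met.
  (b) The plaintiff resides in Tarmarsh, which is not Rhoria. Condition met.
  (c) The plaintiff resides in Tarmarsh, not Ashbourne; the claim is a tort claim, not a consumer claim — every alternative fails. Not met.
  → Not every requirement is met — no jurisdiction.

No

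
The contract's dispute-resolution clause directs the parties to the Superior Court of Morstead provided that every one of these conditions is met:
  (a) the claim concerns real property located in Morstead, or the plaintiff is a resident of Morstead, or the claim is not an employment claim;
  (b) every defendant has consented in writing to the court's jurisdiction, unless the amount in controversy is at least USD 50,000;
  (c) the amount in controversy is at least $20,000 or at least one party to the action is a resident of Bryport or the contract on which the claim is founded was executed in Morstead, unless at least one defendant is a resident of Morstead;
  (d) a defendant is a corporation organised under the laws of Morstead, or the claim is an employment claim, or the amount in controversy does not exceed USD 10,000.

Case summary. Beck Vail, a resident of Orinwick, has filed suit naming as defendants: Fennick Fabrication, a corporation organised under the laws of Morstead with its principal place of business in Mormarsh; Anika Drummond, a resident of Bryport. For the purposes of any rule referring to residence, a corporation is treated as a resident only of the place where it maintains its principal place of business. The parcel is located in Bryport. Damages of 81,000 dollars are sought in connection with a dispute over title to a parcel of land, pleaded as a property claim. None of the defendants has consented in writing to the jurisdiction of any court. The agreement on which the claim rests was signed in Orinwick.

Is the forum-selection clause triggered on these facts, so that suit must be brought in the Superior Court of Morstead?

Yes

The Superior Court of Morstead:
  (a) The claim is a property claim, not an employment claim, which satisfies one of the alternatives. Satisfied.
  (b) No such written consent has been filed. The proviso rescues it, though: the amount in controversy is $81,000, which meets the USD 50,000 floor. Met.
  (c) The amount in controversy is 81,000 dollars, which meets the $20,000 floor, so one alternative holds. Condition met.
  (d) Fennick Fabrication is organised under the laws of Morstead, so one alternative holds. Satisfied.
  → Forum clause is triggered.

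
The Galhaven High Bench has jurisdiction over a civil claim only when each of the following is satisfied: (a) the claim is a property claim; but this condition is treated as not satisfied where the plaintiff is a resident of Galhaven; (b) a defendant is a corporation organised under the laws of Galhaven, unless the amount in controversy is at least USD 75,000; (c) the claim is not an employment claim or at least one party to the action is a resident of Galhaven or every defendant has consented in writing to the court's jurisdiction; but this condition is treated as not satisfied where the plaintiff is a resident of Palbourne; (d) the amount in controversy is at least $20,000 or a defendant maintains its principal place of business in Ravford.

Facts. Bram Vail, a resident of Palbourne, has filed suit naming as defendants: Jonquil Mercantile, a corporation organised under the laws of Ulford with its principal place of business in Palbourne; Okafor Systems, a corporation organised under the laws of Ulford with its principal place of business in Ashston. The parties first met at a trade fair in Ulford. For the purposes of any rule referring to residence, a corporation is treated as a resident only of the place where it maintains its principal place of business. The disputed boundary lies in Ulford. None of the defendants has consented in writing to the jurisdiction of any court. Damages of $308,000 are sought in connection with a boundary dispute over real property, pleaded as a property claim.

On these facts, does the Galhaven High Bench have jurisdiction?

No

The Galhaven High Bench:
  (a) The claim is a property claim. The carve-out does not apply: the plaintiff resides in Palbourne, not Galhaven. Satisfied.
  (b) The corporate defendant(s) are organised in Ulford, not Galhaven. But the amount in controversy is 308,000 dollars, which meets the 75,000 dollars floor, and the 'unless' clause therefore excuses the requirement. Condition met.
  (c) The claim is a property claim, not an employment claim — that alternative is enough. But the plaintiff resides in Palbourne, triggering the carve-out and defeating this condition. Not satisfied.
  (d) The amount in controversy is $308,000, which meets the 20,000 dollars floor, so this disjunct is met. Met.
  → The court lacks jurisdiction.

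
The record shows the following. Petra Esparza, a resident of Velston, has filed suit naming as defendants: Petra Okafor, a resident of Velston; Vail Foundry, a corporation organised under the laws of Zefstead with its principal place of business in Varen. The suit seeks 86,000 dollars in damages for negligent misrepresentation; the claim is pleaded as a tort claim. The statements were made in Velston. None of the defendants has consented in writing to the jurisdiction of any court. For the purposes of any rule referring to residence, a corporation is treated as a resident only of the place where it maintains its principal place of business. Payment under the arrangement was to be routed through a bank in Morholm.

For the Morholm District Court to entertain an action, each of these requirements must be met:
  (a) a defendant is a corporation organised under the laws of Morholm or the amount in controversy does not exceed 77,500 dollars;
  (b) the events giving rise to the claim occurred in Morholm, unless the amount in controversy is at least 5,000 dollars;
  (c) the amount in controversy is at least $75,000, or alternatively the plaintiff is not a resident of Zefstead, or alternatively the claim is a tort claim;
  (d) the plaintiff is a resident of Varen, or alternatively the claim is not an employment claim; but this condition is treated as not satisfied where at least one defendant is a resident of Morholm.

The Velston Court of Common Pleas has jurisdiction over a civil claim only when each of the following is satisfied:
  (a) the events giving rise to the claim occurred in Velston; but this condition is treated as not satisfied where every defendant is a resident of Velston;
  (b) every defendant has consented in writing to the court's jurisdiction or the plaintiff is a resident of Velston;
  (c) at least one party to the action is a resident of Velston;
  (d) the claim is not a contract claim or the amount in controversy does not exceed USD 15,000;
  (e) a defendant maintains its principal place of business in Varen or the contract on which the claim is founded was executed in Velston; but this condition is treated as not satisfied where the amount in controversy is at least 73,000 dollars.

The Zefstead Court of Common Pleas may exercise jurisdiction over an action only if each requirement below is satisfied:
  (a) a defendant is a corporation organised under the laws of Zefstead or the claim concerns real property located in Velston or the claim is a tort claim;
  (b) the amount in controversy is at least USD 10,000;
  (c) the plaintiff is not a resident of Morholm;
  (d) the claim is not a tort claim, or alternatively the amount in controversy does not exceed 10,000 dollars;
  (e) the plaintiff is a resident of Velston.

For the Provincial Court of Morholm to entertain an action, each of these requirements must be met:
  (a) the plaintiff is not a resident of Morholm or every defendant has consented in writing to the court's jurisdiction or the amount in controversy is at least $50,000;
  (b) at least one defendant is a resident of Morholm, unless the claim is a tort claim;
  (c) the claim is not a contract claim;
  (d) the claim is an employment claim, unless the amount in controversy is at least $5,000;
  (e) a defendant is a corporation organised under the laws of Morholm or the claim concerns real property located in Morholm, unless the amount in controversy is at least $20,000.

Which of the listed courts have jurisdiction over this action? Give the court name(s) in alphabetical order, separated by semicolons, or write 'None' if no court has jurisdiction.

The Morholm District Court:
  (a) The corporate defendant(s) are organised in Zefstead, not Morholm; the amount in controversy is $86,000, above the 77,500 dollars ceiling — no alternative holds. Not satisfied.
  (b) The operative events occurred in Velston, not Morholm. However, the amount in controversy is $86,000, which meets the USD 5,000 floor, so the 'unless' proviso supplies this condition. Condition met.
  (c) The amount in controversy is USD 86,000, which meets the $75,000 floor, which satisfies one of the alternatives. Met.
  (d) The claim is a tort claim, not an employment claim — that alternative is enough. The exception is not triggered, since no defendant resides in Morholm (they reside in Velston, Varen). Satisfied.
  → Not every requirement is met — no jurisdiction.
The Velston Court of Common Pleas:
  (a) The operative events occurred in Velston. The exception is not triggered, since the defendants reside as follows — Petra Okafor in Velston, Vail Foundry in Varen — not all in Velston. Met.
  (b) The plaintiff resides in Velston, so one alternative holds. Satisfied.
  (c) Petra Esparza resides in Velston. Met.
  (d) The claim is a tort claim, not a contract claim, so this disjunct is met. Met.
  (e) Vail Foundry has its principal place of business in Varen, so this disjunct is met. But the carve-out bites: the amount in controversy is USD 86,000, which meets the USD 73,000 floor. Not met.
  → The court lacks jurisdiction.
The Zefstead Court of Common Pleas:
  (a) Vail Foundry is organised under the laws of Zefstead — that alternative is enough. Condition met.
  (b) The amount in controversy is $86,000, which meets the 10,000 dollars floor. Satisfied.
  (c) The plaintiff resides in Velston, which is not Morholm. Satisfied.
  (d) The claim is a tort claim; the amount in controversy is $86,000, above the $10,000 ceiling — no alternative holds. Not met.
  (e) The plaintiff resides in Velston. Satisfied.
  → At least one condition fails; no jurisdiction.
The Provincial Court of Morholm:
  (a) The plaintiff resides in Velston, which is not Morholm, so this disjunct is met. Satisfied.
  (b) No defendant resides in Morholm (they reside in Velston, Varen). The proviso rescues it, though: the claim is a tort claim. Satisfied.
  (c) The claim is a tort claim, not a contract claim. Satisfied.
  (d) The claim is a tort claim, not an employment claim. The proviso rescues it, though: the amount in controversy is 86,000 dollars, which meets the $5,000 floor. Satisfied.
  (e) The corporate defendant(s) are organised in Zefstead, not Morholm; the claim does not concern real property — no alternative holds. However, the amount in controversy is 86,000 dollars, which meets the $20,000 floor, so the 'unless' proviso supplies this condition. Satisfied.
  → Jurisdiction lies.

the Provincial Court of Morholm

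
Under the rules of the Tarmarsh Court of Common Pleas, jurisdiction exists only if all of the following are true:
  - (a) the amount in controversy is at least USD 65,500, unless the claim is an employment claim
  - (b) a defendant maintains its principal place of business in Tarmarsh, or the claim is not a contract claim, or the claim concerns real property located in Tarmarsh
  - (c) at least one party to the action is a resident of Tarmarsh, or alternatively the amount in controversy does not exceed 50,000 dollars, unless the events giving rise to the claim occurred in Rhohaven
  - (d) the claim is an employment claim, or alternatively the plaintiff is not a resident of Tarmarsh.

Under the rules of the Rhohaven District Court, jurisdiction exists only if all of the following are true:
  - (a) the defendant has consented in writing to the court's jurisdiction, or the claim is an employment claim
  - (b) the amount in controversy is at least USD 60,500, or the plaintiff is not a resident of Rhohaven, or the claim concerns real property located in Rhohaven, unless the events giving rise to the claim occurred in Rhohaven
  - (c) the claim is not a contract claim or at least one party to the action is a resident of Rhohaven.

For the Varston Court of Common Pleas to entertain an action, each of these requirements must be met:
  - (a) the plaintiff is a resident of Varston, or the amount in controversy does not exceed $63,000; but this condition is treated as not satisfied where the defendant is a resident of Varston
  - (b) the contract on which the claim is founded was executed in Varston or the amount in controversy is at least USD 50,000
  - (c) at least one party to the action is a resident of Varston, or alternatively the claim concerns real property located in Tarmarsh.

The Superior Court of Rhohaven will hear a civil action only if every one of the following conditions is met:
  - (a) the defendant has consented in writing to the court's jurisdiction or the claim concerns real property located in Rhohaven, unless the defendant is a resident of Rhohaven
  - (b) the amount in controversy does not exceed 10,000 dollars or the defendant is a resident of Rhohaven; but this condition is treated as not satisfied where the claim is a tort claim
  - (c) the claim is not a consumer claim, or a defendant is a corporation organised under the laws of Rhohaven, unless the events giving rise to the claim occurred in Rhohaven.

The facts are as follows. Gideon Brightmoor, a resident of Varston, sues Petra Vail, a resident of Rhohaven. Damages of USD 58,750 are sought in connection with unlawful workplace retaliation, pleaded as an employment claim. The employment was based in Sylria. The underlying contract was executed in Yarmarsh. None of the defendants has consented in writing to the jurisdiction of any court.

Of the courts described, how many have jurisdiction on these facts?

The Tarmarsh Court of Common Pleas:
  (a) The amount in controversy is $58,750, below the $65,500 floor. However, the claim is an employment claim, so the 'unless' proviso supplies this condition. Met.
  (b) The claim is an employment claim, not a contract claim, so this disjunct is met. Met.
  (c) No party resides in Tarmarsh; the amount in controversy is 58,750 dollars, above the USD 50,000 ceiling — every alternative fails. Nor does the 'unless' clause help: the operative events occurred in Sylria, not Rhohaven. Not satisfied.
  (d) The claim is an employment claim, so this disjunct is met. Condition met.
  → At least one condition fails; no jurisdiction.
The Rhohaven District Court:
  (a) The claim is an employment claim, so this disjunct is met. Satisfied.
  (b) The plaintiff resides in Varston, which is not Rhohaven, so this disjunct is met. Met.
  (c) The claim is an employment claim, not a contract claim, so this disjunct is met. Met.
  → The court has jurisdiction.
The Varston Court of Common Pleas:
  (a) The plaintiff resides in Varston, which satisfies one of the alternatives. And the carve-out is inapplicable — the defendant resides in Rhohaven, not Varston. Condition met.
  (b) The amount in controversy is 58,750 dollars, which meets the USD 50,000 floor, so one alternative holds. Met.
  (c) Gideon Brightmoor resides in Varston, which satisfies one of the alternatives. Satisfied.
  → All conditions met; jurisdiction exists.
The Superior Court of Rhohaven:
  (a) No such written consent has been filed; the claim does not concern real property — no alternative holds. However, the defendant resides in Rhohaven, so the 'unless' proviso supplies this condition. Met.
  (b) The defendant resides in Rhohaven, so one alternative holds. The exception is not triggered, since the claim is an employment claim, not a tort claim. Met.
  (c) The claim is an employment claim, not a consumer claim, so this disjunct is met. Met.
  → Jurisdiction lies.
Courts with jurisdiction: the Rhohaven District Court, the Varston Court of Common Pleas, the Superior Court of Rhohaven — 3 in total.

3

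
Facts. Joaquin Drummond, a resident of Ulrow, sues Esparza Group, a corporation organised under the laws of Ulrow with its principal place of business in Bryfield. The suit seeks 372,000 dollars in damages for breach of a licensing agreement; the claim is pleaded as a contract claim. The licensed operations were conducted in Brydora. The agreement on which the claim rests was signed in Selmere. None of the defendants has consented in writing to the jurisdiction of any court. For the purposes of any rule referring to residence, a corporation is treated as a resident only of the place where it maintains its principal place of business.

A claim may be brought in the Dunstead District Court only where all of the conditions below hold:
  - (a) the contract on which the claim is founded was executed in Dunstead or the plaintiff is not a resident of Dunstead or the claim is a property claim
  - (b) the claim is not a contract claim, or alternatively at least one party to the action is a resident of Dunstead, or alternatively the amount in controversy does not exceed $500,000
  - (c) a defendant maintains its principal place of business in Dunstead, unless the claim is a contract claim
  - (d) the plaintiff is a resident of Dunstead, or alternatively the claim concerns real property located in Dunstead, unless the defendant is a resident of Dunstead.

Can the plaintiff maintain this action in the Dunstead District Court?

The Dunstead District Court:
  (a) The plaintiff resides in Ulrow, which is not Dunstead — that alternative is enough. Condition met.
  (b) The amount in controversy is $372,000, within the USD 500,000 ceiling — that alternative is enough. Met.
  (c) The corporate defendant(s) have their principal place of business in Bryfield, not Dunstead. The proviso rescues it, though: the claim is a contract claim. Satisfied.
  (d) The plaintiff resides in Ulrow, not Dunstead; the claim does not concern real property — no alternative holds. The proviso offers no rescue either, since the defendant resides in Bryfield, not Dunstead. Condition not met.
  → Not every requirement is met — no jurisdiction.

No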